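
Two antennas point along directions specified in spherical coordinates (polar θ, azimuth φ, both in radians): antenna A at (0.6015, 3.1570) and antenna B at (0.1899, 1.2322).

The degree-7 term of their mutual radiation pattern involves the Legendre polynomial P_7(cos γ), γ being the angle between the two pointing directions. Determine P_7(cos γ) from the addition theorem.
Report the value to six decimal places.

-0.128151

Term-by-term m-sum for l=7 (normalisation 4π/15 = 0.837758):
  [-7]  conj(Y_{7,-7})(Ω₁) = (-0.009237, -0.001000) ; Y_{7,-7}(Ω₂) = (-0.000003, -0.000003) ; Δ = (0.000000, 0.000000)
  [-6]  conj(Y_{7,-6})(Ω₁) = (0.050436, 0.004676) ; Y_{7,-6}(Ω₂) = (0.000037, -0.000074) ; Δ = (0.000002, -0.000004)
  [-5]  conj(Y_{7,-5})(Ω₁) = (-0.166368, -0.012842) ; Y_{7,-5}(Ω₂) = (0.001007, 0.000124) ; Δ = (-0.000166, -0.000034)
  [-4]  conj(Y_{7,-4})(Ω₁) = (0.361466, 0.022305) ; Y_{7,-4}(Ω₂) = (0.001874, 0.008522) ; Δ = (0.000487, 0.003122)
  [-3]  conj(Y_{7,-3})(Ω₁) = (-0.484928, -0.022430) ; Y_{7,-3}(Ω₂) = (-0.045749, 0.028365) ; Δ = (0.022821, -0.012729)
  [-2]  conj(Y_{7,-2})(Ω₁) = (0.260307, 0.008024) ; Y_{7,-2}(Ω₂) = (-0.178810, -0.143769) ; Δ = (-0.045392, -0.038859)
  [-1]  conj(Y_{7,-1})(Ω₁) = (0.260545, 0.004015) ; Y_{7,-1}(Ω₂) = (0.198616, -0.563996) ; Δ = (0.054013, -0.146149)
  [+0]  conj(Y_{7,0})(Ω₁) = (-0.357206, -0.000000) ; Y_{7,0}(Ω₂) = (0.606092, 0.000000) ; Δ = (-0.216500, -0.000000)
  [+1]  conj(Y_{7,1})(Ω₁) = (-0.260545, 0.004015) ; Y_{7,1}(Ω₂) = (-0.198616, -0.563996) ; Δ = (0.054013, 0.146149)
  [+2]  conj(Y_{7,2})(Ω₁) = (0.260307, -0.008024) ; Y_{7,2}(Ω₂) = (-0.178810, 0.143769) ; Δ = (-0.045392, 0.038859)
  [+3]  conj(Y_{7,3})(Ω₁) = (0.484928, -0.022430) ; Y_{7,3}(Ω₂) = (0.045749, 0.028365) ; Δ = (0.022821, 0.012729)
  [+4]  conj(Y_{7,4})(Ω₁) = (0.361466, -0.022305) ; Y_{7,4}(Ω₂) = (0.001874, -0.008522) ; Δ = (0.000487, -0.003122)
  [+5]  conj(Y_{7,5})(Ω₁) = (0.166368, -0.012842) ; Y_{7,5}(Ω₂) = (-0.001007, 0.000124) ; Δ = (-0.000166, 0.000034)
  [+6]  conj(Y_{7,6})(Ω₁) = (0.050436, -0.004676) ; Y_{7,6}(Ω₂) = (0.000037, 0.000074) ; Δ = (0.000002, 0.000004)
  [+7]  conj(Y_{7,7})(Ω₁) = (0.009237, -0.001000) ; Y_{7,7}(Ω₂) = (0.000003, -0.000003) ; Δ = (0.000000, -0.000000)
Accumulated sum (-0.152969, 0.000000); after 4π/(2l+1) scaling, (-0.128151, 0.000000) ⇒ P_7 = -0.128151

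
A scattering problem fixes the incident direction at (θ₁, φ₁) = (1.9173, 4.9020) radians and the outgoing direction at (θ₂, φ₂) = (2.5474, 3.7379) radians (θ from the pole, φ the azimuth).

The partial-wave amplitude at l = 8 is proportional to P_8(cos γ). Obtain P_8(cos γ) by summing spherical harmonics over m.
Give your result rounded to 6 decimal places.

Expand P_8 via completeness: Σ_{m} conj(Y_{8,m}) at Ω₁ times Y_{8,m} at Ω₂ —
  term(m=-8) = -0.00156 + 0.00018j   from Y*(Ω₁)=0.01701 + 0.31525j, Y(Ω₂)=0.00029 + 0.00497j
  term(m=-7) = -0.00390 + 0.01285j   from Y*(Ω₁)=0.44252 - 0.10994j, Y(Ω₂)=-0.01509 + 0.02528j
  term(m=-6) = 0.01566 + 0.01323j   from Y*(Ω₁)=-0.07986 - 0.17269j, Y(Ω₂)=-0.09767 + 0.04554j
  term(m=-5) = -0.06248 + 0.03116j   from Y*(Ω₁)=0.20970 - 0.15058j, Y(Ω₂)=-0.26699 - 0.04310j
  term(m=-4) = 0.00770 + 0.13737j   from Y*(Ω₁)=-0.21796 - 0.20651j, Y(Ω₂)=-0.33329 - 0.31448j
  term(m=-3) = -0.05409 - 0.01979j   from Y*(Ω₁)=0.06914 - 0.10815j, Y(Ω₂)=-0.09710 - 0.43806j
  term(m=-2) = -0.01179 + 0.01247j   from Y*(Ω₁)=-0.29774 - 0.11865j, Y(Ω₂)=0.01977 - 0.04977j
  term(m=-1) = 0.01091 + 0.02532j   from Y*(Ω₁)=0.01306 - 0.06807j, Y(Ω₂)=-0.32914 + 0.22339j
  term(m=+0) = 0.06167 + 0.00000j   from Y*(Ω₁)=-0.32193 + 0.00000j, Y(Ω₂)=-0.19158 + 0.00000j
  term(m=+1) = 0.01091 - 0.02532j   from Y*(Ω₁)=-0.01306 - 0.06807j, Y(Ω₂)=0.32914 + 0.22339j
  term(m=+2) = -0.01179 - 0.01247j   from Y*(Ω₁)=-0.29774 + 0.11865j, Y(Ω₂)=0.01977 + 0.04977j
  term(m=+3) = -0.05409 + 0.01979j   from Y*(Ω₁)=-0.06914 - 0.10815j, Y(Ω₂)=0.09710 - 0.43806j
  term(m=+4) = 0.00770 - 0.13737j   from Y*(Ω₁)=-0.21796 + 0.20651j, Y(Ω₂)=-0.33329 + 0.31448j
  term(m=+5) = -0.06248 - 0.03116j   from Y*(Ω₁)=-0.20970 - 0.15058j, Y(Ω₂)=0.26699 - 0.04310j
  term(m=+6) = 0.01566 - 0.01323j   from Y*(Ω₁)=-0.07986 + 0.17269j, Y(Ω₂)=-0.09767 - 0.04554j
  term(m=+7) = -0.00390 - 0.01285j   from Y*(Ω₁)=-0.44252 - 0.10994j, Y(Ω₂)=0.01509 + 0.02528j
  term(m=+8) = -0.00156 - 0.00018j   from Y*(Ω₁)=0.01701 - 0.31525j, Y(Ω₂)=0.00029 - 0.00497j
Accumulated sum -0.13743 + 0.00000j; after 4π/(2l+1) scaling, -0.10159 + 0.00000j ⇒ P_8 = -0.101588

-0.101588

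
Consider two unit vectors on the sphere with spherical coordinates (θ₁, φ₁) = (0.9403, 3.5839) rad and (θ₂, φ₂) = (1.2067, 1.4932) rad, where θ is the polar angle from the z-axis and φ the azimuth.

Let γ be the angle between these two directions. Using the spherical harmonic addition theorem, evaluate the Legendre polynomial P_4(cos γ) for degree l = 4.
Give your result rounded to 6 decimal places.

0.276109

Addition theorem: P_4(cos γ) = (4π/9) Σ_m Y*_{lm}(Ω₁) Y_{lm}(Ω₂), m = −4…4:
  [-4]  conj(Y_{4,-4})(Ω₁) = -0.037135+0.184677i ; Y_{4,-4}(Ω₂) = +0.321290+0.103055i ; Δ = -0.030963+0.055508i
  [-3]  conj(Y_{4,-3})(Ω₁) = -0.093900-0.377372i ; Y_{4,-3}(Ω₂) = -0.083900+0.353880i ; Δ = +0.141423-0.001568i
  [-2]  conj(Y_{4,-2})(Ω₁) = +0.198153+0.241964i ; Y_{4,-2}(Ω₂) = +0.032416+0.005071i ; Δ = +0.005196+0.008848i
  [-1]  conj(Y_{4,-1})(Ω₁) = +0.115453+0.054679i ; Y_{4,-1}(Ω₂) = -0.025777+0.331532i ; Δ = -0.021104+0.036867i
  [+0]  conj(Y_{4,0})(Ω₁) = -0.338397-0.000000i ; Y_{4,0}(Ω₂) = -0.025546+0.000000i ; Δ = +0.008645+0.000000i
  [+1]  conj(Y_{4,1})(Ω₁) = -0.115453+0.054679i ; Y_{4,1}(Ω₂) = +0.025777+0.331532i ; Δ = -0.021104-0.036867i
  [+2]  conj(Y_{4,2})(Ω₁) = +0.198153-0.241964i ; Y_{4,2}(Ω₂) = +0.032416-0.005071i ; Δ = +0.005196-0.008848i
  [+3]  conj(Y_{4,3})(Ω₁) = +0.093900-0.377372i ; Y_{4,3}(Ω₂) = +0.083900+0.353880i ; Δ = +0.141423+0.001568i
  [+4]  conj(Y_{4,4})(Ω₁) = -0.037135-0.184677i ; Y_{4,4}(Ω₂) = +0.321290-0.103055i ; Δ = -0.030963-0.055508i
Total Σ_m = +0.197749+0.000000i. Multiply by 1.396263: +0.276109+0.000000i. P_4(cos γ) = 0.276109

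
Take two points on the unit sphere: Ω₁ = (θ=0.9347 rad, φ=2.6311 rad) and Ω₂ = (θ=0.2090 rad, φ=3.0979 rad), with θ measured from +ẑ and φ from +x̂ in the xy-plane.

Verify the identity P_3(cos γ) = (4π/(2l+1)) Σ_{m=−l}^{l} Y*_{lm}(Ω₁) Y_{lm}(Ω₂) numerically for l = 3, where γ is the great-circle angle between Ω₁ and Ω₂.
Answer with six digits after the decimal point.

Summing Y*_{l m}(θ₁,φ₁)·Y_{l m}(θ₂,φ₂) over m ∈ [−3, 3]; prefactor 4π/(2·3+1) = 1.795196:
  m=-3: Y*=-0.00854 + 0.21701j  Y=-0.00369 - 0.00049j  product 0.00014 - 0.00080j
  m=-2: Y*=0.20528 - 0.33496j  Y=0.04287 + 0.00376j  product 0.01006 - 0.01359j
  m=-1: Y*=-0.17342 + 0.09711j  Y=-0.25354 - 0.01108j  product 0.04504 - 0.02270j
  m=+0: Y*=-0.27389 + 0.00000j  Y=0.65154 + 0.00000j  product -0.17845 + 0.00000j
  m=+1: Y*=0.17342 + 0.09711j  Y=0.25354 - 0.01108j  product 0.04504 + 0.02270j
  m=+2: Y*=0.20528 + 0.33496j  Y=0.04287 - 0.00376j  product 0.01006 + 0.01359j
  m=+3: Y*=0.00854 + 0.21701j  Y=0.00369 - 0.00049j  product 0.00014 + 0.00080j
Σ over m = -0.06797 - 0.00000j; ×(4π/7) → -0.12201 - 0.00000j. Real part: -0.122011

-0.122011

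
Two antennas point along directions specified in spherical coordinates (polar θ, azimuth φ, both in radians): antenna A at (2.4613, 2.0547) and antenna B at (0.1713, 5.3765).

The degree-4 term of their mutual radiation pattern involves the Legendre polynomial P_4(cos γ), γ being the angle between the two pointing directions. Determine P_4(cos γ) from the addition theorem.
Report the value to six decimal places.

0.050584

Addition theorem: P_4(cos γ) = (4π/9) Σ_m Y*_{lm}(Ω₁) Y_{lm}(Ω₂), m = −4…4:
  m=-4: Y*=-0.024718+0.064720i  Y=-0.000331-0.000174i  product +0.000019-0.000017i
  m=-3: Y*=-0.240456+0.028771i  Y=-0.005574+0.002500i  product +0.001268-0.000761i
  m=-2: Y*=-0.242476-0.352162i  Y=-0.013534+0.054696i  product +0.022544-0.008496i
  m=-1: Y*=+0.132416-0.251942i  Y=+0.185951+0.237572i  product +0.084477-0.015390i
  m=+0: Y*=-0.248315-0.000000i  Y=+0.726455+0.000000i  product -0.180390-0.000000i
  m=+1: Y*=-0.132416-0.251942i  Y=-0.185951+0.237572i  product +0.084477+0.015390i
  m=+2: Y*=-0.242476+0.352162i  Y=-0.013534-0.054696i  product +0.022544+0.008496i
  m=+3: Y*=+0.240456+0.028771i  Y=+0.005574+0.002500i  product +0.001268+0.000761i
  m=+4: Y*=-0.024718-0.064720i  Y=-0.000331+0.000174i  product +0.000019+0.000017i
Total Σ_m = +0.036228-0.000000i. Multiply by 1.396263: +0.050584-0.000000i. P_4(cos γ) = 0.050584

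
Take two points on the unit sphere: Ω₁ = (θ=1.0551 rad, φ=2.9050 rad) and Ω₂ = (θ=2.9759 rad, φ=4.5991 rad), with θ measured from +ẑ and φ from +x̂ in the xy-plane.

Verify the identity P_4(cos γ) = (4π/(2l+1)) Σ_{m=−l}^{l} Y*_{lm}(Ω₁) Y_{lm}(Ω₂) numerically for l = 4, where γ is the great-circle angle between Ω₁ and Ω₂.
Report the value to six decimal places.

Term-by-term m-sum for l=4 (normalisation 4π/9 = 1.396263):
  m=-4: Y*=+0.148185-0.205638i  Y=+0.000294+0.000143i  product +0.000073-0.000039i
  m=-3: Y*=-0.308250+0.264831i  Y=-0.001847+0.005222i  product -0.000814-0.002099i
  m=-2: Y*=+0.158269-0.081030i  Y=-0.051517-0.011877i  product -0.009116+0.002295i
  m=-1: Y*=+0.256039-0.061733i  Y=+0.033144-0.291306i  product -0.009497-0.076632i
  m=+0: Y*=-0.235449-0.000000i  Y=+0.733914+0.000000i  product -0.172800-0.000000i
  m=+1: Y*=-0.256039-0.061733i  Y=-0.033144-0.291306i  product -0.009497+0.076632i
  m=+2: Y*=+0.158269+0.081030i  Y=-0.051517+0.011877i  product -0.009116-0.002295i
  m=+3: Y*=+0.308250+0.264831i  Y=+0.001847+0.005222i  product -0.000814+0.002099i
  m=+4: Y*=+0.148185+0.205638i  Y=+0.000294-0.000143i  product +0.000073+0.000039i
Accumulated sum -0.211507+0.000000i; after 4π/(2l+1) scaling, -0.295320+0.000000i ⇒ P_4 = -0.295320

-0.295320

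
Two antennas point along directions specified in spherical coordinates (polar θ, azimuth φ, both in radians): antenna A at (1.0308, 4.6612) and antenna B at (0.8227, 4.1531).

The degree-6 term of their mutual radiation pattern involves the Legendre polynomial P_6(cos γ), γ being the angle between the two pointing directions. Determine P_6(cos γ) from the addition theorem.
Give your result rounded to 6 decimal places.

-0.246649

Summing Y*_{l m}(θ₁,φ₁)·Y_{l m}(θ₂,φ₂) over m ∈ [−6, 6]; prefactor 4π/(2·6+1) = 0.966644:
  term(m=-6) = -0.014348+0.001338i   from Y*(Ω₁)=-0.183338+0.058149i, Y(Ω₂)=+0.073208+0.015921i
  term(m=-5) = -0.079333+0.054402i   from Y*(Ω₁)=-0.101108-0.386376i, Y(Ω₂)=-0.081490-0.226650i
  term(m=-4) = -0.069106+0.138920i   from Y*(Ω₁)=+0.360660-0.074897i, Y(Ω₂)=-0.260370+0.331114i
  term(m=-3) = -0.000331-0.007109i   from Y*(Ω₁)=-0.002985-0.019284i, Y(Ω₂)=+0.362624+0.038975i
  term(m=-2) = +0.008438+0.013622i   from Y*(Ω₁)=+0.346135-0.035561i, Y(Ω₂)=+0.020123+0.041423i
  term(m=-1) = +0.036958+0.020581i   from Y*(Ω₁)=+0.005802+0.113253i, Y(Ω₂)=+0.197922-0.316190i
  term(m=+0) = -0.019719+0.000000i   from Y*(Ω₁)=+0.318593-0.000000i, Y(Ω₂)=-0.061893+0.000000i
  term(m=+1) = +0.036958-0.020581i   from Y*(Ω₁)=-0.005802+0.113253i, Y(Ω₂)=-0.197922-0.316190i
  term(m=+2) = +0.008438-0.013622i   from Y*(Ω₁)=+0.346135+0.035561i, Y(Ω₂)=+0.020123-0.041423i
  term(m=+3) = -0.000331+0.007109i   from Y*(Ω₁)=+0.002985-0.019284i, Y(Ω₂)=-0.362624+0.038975i
  term(m=+4) = -0.069106-0.138920i   from Y*(Ω₁)=+0.360660+0.074897i, Y(Ω₂)=-0.260370-0.331114i
  term(m=+5) = -0.079333-0.054402i   from Y*(Ω₁)=+0.101108-0.386376i, Y(Ω₂)=+0.081490-0.226650i
  term(m=+6) = -0.014348-0.001338i   from Y*(Ω₁)=-0.183338-0.058149i, Y(Ω₂)=+0.073208-0.015921i
Accumulated sum -0.255160-0.000000i; after 4π/(2l+1) scaling, -0.246649-0.000000i ⇒ P_6 = -0.246649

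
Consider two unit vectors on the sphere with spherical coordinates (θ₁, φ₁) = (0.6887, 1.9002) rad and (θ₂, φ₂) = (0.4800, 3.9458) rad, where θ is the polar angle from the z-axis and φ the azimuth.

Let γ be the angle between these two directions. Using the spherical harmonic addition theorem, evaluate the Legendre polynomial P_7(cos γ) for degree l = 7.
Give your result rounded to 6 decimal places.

Summing Y*_{l m}(θ₁,φ₁)·Y_{l m}(θ₂,φ₂) over m ∈ [−7, 7]; prefactor 4π/(2·7+1) = 0.837758:
  term(m=-7) = -0.000008-0.000046i   from Y*(Ω₁)=+0.015533+0.014043i, Y(Ω₂)=-0.001777-0.001362i
  term(m=-6) = +0.001466+0.000442i   from Y*(Ω₁)=+0.037559-0.087459i, Y(Ω₂)=+0.001812+0.015989i
  term(m=-5) = -0.012676+0.013136i   from Y*(Ω₁)=-0.256017-0.019552i, Y(Ω₂)=+0.045330-0.054773i
  term(m=-4) = -0.030292-0.088895i   from Y*(Ω₁)=+0.109960+0.424991i, Y(Ω₂)=-0.213329+0.016081i
  term(m=-3) = +0.175335+0.025851i   from Y*(Ω₁)=+0.343145-0.226088i, Y(Ω₂)=+0.321682+0.287283i
  term(m=-2) = -0.003448+0.004817i   from Y*(Ω₁)=-0.009326-0.007220i, Y(Ω₂)=-0.018890-0.501903i
  term(m=-1) = +0.019516+0.037968i   from Y*(Ω₁)=+0.125387-0.366780i, Y(Ω₂)=-0.076398+0.079327i
  term(m=+0) = +0.060013+0.000000i   from Y*(Ω₁)=-0.137434-0.000000i, Y(Ω₂)=-0.436670+0.000000i
  term(m=+1) = +0.019516-0.037968i   from Y*(Ω₁)=-0.125387-0.366780i, Y(Ω₂)=+0.076398+0.079327i
  term(m=+2) = -0.003448-0.004817i   from Y*(Ω₁)=-0.009326+0.007220i, Y(Ω₂)=-0.018890+0.501903i
  term(m=+3) = +0.175335-0.025851i   from Y*(Ω₁)=-0.343145-0.226088i, Y(Ω₂)=-0.321682+0.287283i
  term(m=+4) = -0.030292+0.088895i   from Y*(Ω₁)=+0.109960-0.424991i, Y(Ω₂)=-0.213329-0.016081i
  term(m=+5) = -0.012676-0.013136i   from Y*(Ω₁)=+0.256017-0.019552i, Y(Ω₂)=-0.045330-0.054773i
  term(m=+6) = +0.001466-0.000442i   from Y*(Ω₁)=+0.037559+0.087459i, Y(Ω₂)=+0.001812-0.015989i
  term(m=+7) = -0.000008+0.000046i   from Y*(Ω₁)=-0.015533+0.014043i, Y(Ω₂)=+0.001777-0.001362i
Total Σ_m = +0.359801+0.000000i. Multiply by 0.837758: +0.301426+0.000000i. P_7(cos γ) = 0.301426

0.301426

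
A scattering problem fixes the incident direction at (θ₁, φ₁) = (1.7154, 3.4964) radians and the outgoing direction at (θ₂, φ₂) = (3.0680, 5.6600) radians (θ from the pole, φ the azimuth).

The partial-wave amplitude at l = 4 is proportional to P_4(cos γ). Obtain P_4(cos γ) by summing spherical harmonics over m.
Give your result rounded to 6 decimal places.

Addition theorem: P_4(cos γ) = (4π/9) Σ_m Y*_{lm}(Ω₁) Y_{lm}(Ω₂), m = −4…4:
  m=-4: +0.064071+0.419480i × -0.000010+0.000008i = -0.000004-0.000004i  (running Σ = -0.000004-0.000004i)
  m=-3: +0.084769+0.152844i × +0.000146-0.000474i = +0.000085-0.000018i  (running Σ = +0.000081-0.000022i)
  m=-2: -0.212383-0.182407i × +0.003437+0.010220i = +0.001134-0.002797i  (running Σ = +0.001215-0.002819i)
  m=-1: -0.180581-0.066903i × -0.111611-0.080218i = +0.014788+0.021953i  (running Σ = +0.016003+0.019134i)
  m=0: +0.253054-0.000000i × +0.823517+0.000000i = +0.208395+0.000000i  (running Σ = +0.224398+0.019134i)
  m=1: +0.180581-0.066903i × +0.111611-0.080218i = +0.014788-0.021953i  (running Σ = +0.239186-0.002819i)
  m=2: -0.212383+0.182407i × +0.003437-0.010220i = +0.001134+0.002797i  (running Σ = +0.240320-0.000022i)
  m=3: -0.084769+0.152844i × -0.000146-0.000474i = +0.000085+0.000018i  (running Σ = +0.240405-0.000004i)
  m=4: +0.064071-0.419480i × -0.000010-0.000008i = -0.000004+0.000004i  (running Σ = +0.240401-0.000000i)
Total Σ_m = +0.240401-0.000000i. Multiply by 1.396263: +0.335663-0.000000i. P_4(cos γ) = 0.335663

0.335663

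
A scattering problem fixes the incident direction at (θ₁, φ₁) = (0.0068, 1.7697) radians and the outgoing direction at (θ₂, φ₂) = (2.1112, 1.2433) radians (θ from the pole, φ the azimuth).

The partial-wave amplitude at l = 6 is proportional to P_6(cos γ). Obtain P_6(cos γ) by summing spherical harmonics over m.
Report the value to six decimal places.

0.316987

Term-by-term m-sum for l=6 (normalisation 4π/13 = 0.966644):
  m=-6: Y*=-0.00000 - 0.00000j  Y=0.07376 - 0.17733j  product -0.00000 - 0.00000j
  m=-5: Y*=-0.00000 + 0.00000j  Y=-0.39828 - 0.02660j  product 0.00000 - 0.00000j
  m=-4: Y*=0.00000 + 0.00000j  Y=0.09509 + 0.35629j  product -0.00000 + 0.00000j
  m=-3: Y*=0.00000 - 0.00000j  Y=-0.01554 + 0.01037j  product -0.00000 + 0.00000j
  m=-2: Y*=-0.00022 - 0.00009j  Y=0.27585 + 0.21188j  product -0.00004 - 0.00007j
  m=-1: Y*=-0.00443 + 0.02196j  Y=0.03676 - 0.10820j  product 0.00221 + 0.00129j
  m=+0: Y*=1.01661 + 0.00000j  Y=0.31829 + 0.00000j  product 0.32358 + 0.00000j
  m=+1: Y*=0.00443 + 0.02196j  Y=-0.03676 - 0.10820j  product 0.00221 - 0.00129j
  m=+2: Y*=-0.00022 + 0.00009j  Y=0.27585 - 0.21188j  product -0.00004 + 0.00007j
  m=+3: Y*=-0.00000 - 0.00000j  Y=0.01554 + 0.01037j  product -0.00000 - 0.00000j
  m=+4: Y*=0.00000 - 0.00000j  Y=0.09509 - 0.35629j  product -0.00000 - 0.00000j
  m=+5: Y*=0.00000 + 0.00000j  Y=0.39828 - 0.02660j  product 0.00000 + 0.00000j
  m=+6: Y*=-0.00000 + 0.00000j  Y=0.07376 + 0.17733j  product -0.00000 + 0.00000j
Σ over m = 0.32793 - 0.00000j; ×(4π/13) → 0.31699 - 0.00000j. Real part: 0.316987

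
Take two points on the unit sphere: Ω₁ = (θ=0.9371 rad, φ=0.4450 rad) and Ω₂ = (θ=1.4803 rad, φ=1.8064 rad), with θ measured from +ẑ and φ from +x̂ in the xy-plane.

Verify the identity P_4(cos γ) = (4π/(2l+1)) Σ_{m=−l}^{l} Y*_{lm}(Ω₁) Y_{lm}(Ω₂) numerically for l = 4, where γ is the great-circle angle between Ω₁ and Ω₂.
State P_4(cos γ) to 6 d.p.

Summing Y*_{l m}(θ₁,φ₁)·Y_{l m}(θ₂,φ₂) over m ∈ [−4, 4]; prefactor 4π/(2·4+1) = 1.396263:
  [-4]  conj(Y_{4,-4})(Ω₁) = -0.03876 + 0.18255j ; Y_{4,-4}(Ω₂) = 0.25590 - 0.35218j ; Δ = 0.05437 + 0.06036j
  [-3]  conj(Y_{4,-3})(Ω₁) = 0.09061 + 0.37711j ; Y_{4,-3}(Ω₂) = 0.07256 + 0.08497j ; Δ = -0.02547 + 0.03506j
  [-2]  conj(Y_{4,-2})(Ω₁) = 0.19885 + 0.24550j ; Y_{4,-2}(Ω₂) = 0.27873 - 0.14201j ; Δ = 0.09029 + 0.04019j
  [-1]  conj(Y_{4,-1})(Ω₁) = -0.11119 - 0.05303j ; Y_{4,-1}(Ω₂) = 0.02925 + 0.12184j ; Δ = 0.00321 - 0.01510j
  [+0]  conj(Y_{4,0})(Ω₁) = -0.34019 + 0.00000j ; Y_{4,0}(Ω₂) = 0.29168 + 0.00000j ; Δ = -0.09923 + 0.00000j
  [+1]  conj(Y_{4,1})(Ω₁) = 0.11119 - 0.05303j ; Y_{4,1}(Ω₂) = -0.02925 + 0.12184j ; Δ = 0.00321 + 0.01510j
  [+2]  conj(Y_{4,2})(Ω₁) = 0.19885 - 0.24550j ; Y_{4,2}(Ω₂) = 0.27873 + 0.14201j ; Δ = 0.09029 - 0.04019j
  [+3]  conj(Y_{4,3})(Ω₁) = -0.09061 + 0.37711j ; Y_{4,3}(Ω₂) = -0.07256 + 0.08497j ; Δ = -0.02547 - 0.03506j
  [+4]  conj(Y_{4,4})(Ω₁) = -0.03876 - 0.18255j ; Y_{4,4}(Ω₂) = 0.25590 + 0.35218j ; Δ = 0.05437 - 0.06036j
Σ over m = 0.14557 + 0.00000j; ×(4π/9) → 0.20325 + 0.00000j. Real part: 0.203255

0.203255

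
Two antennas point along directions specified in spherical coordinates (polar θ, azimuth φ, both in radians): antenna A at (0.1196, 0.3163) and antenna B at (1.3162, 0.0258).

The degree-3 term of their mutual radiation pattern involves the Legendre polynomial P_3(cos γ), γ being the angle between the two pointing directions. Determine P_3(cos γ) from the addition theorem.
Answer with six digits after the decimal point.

Summing Y*_{l m}(θ₁,φ₁)·Y_{l m}(θ₂,φ₂) over m ∈ [−3, 3]; prefactor 4π/(2·3+1) = 1.795196:
  [-3]  conj(Y_{3,-3})(Ω₁) = +0.000413+0.000576i ; Y_{3,-3}(Ω₂) = +0.377031-0.029241i ; Δ = +0.000173+0.000205i
  [-2]  conj(Y_{3,-2})(Ω₁) = +0.011650+0.008541i ; Y_{3,-2}(Ω₂) = +0.240744-0.012433i ; Δ = +0.002911+0.001911i
  [-1]  conj(Y_{3,-1})(Ω₁) = +0.143981+0.047123i ; Y_{3,-1}(Ω₂) = -0.213497+0.005509i ; Δ = -0.030999-0.009267i
  [+0]  conj(Y_{3,0})(Ω₁) = +0.714648-0.000000i ; Y_{3,0}(Ω₂) = -0.252151+0.000000i ; Δ = -0.180199+0.000000i
  [+1]  conj(Y_{3,1})(Ω₁) = -0.143981+0.047123i ; Y_{3,1}(Ω₂) = +0.213497+0.005509i ; Δ = -0.030999+0.009267i
  [+2]  conj(Y_{3,2})(Ω₁) = +0.011650-0.008541i ; Y_{3,2}(Ω₂) = +0.240744+0.012433i ; Δ = +0.002911-0.001911i
  [+3]  conj(Y_{3,3})(Ω₁) = -0.000413+0.000576i ; Y_{3,3}(Ω₂) = -0.377031-0.029241i ; Δ = +0.000173-0.000205i
Accumulated sum -0.236031+0.000000i; after 4π/(2l+1) scaling, -0.423721+0.000000i ⇒ P_3 = -0.423721

-0.423721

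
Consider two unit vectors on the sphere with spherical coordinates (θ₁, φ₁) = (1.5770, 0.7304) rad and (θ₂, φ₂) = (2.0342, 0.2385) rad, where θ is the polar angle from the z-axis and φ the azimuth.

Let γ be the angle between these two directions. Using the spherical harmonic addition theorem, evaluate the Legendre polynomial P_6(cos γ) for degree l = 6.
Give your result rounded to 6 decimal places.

Term-by-term m-sum for l=6 (normalisation 4π/13 = 0.966644):
  m=-6: Y*=-0.15652 - 0.45697j  Y=0.03449 - 0.24511j  product -0.11740 + 0.02260j
  m=-5: Y*=0.00906 + 0.00507j  Y=-0.15824 + 0.39816j  product -0.00345 + 0.00280j
  m=-4: Y*=0.34801 - 0.07782j  Y=0.15829 - 0.22323j  product 0.03771 - 0.09000j
  m=-3: Y*=-0.00705 + 0.00986j  Y=0.12618 - 0.10967j  product 0.00019 + 0.00202j
  m=-2: Y*=0.03573 + 0.32349j  Y=-0.29614 + 0.15305j  product -0.06009 - 0.09033j
  m=-1: Y*=-0.00952 - 0.00852j  Y=-0.05175 + 0.01258j  product 0.00060 + 0.00032j
  m=+0: Y*=-0.31759 + 0.00000j  Y=0.33353 + 0.00000j  product -0.10592 + 0.00000j
  m=+1: Y*=0.00952 - 0.00852j  Y=0.05175 + 0.01258j  product 0.00060 - 0.00032j
  m=+2: Y*=0.03573 - 0.32349j  Y=-0.29614 - 0.15305j  product -0.06009 + 0.09033j
  m=+3: Y*=0.00705 + 0.00986j  Y=-0.12618 - 0.10967j  product 0.00019 - 0.00202j
  m=+4: Y*=0.34801 + 0.07782j  Y=0.15829 + 0.22323j  product 0.03771 + 0.09000j
  m=+5: Y*=-0.00906 + 0.00507j  Y=0.15824 + 0.39816j  product -0.00345 - 0.00280j
  m=+6: Y*=-0.15652 + 0.45697j  Y=0.03449 + 0.24511j  product -0.11740 - 0.02260j
Accumulated sum -0.39080 - 0.00000j; after 4π/(2l+1) scaling, -0.37777 - 0.00000j ⇒ P_6 = -0.377767

-0.377767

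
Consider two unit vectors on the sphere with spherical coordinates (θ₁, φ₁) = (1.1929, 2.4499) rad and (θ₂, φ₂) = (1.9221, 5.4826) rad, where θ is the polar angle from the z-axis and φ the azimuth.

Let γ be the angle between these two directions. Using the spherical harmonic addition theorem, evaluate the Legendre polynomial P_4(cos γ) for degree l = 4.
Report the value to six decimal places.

0.945459

Expand P_4 via completeness: Σ_{m} conj(Y_{4,m}) at Ω₁ times Y_{4,m} at Ω₂ —
  m=-4: -0.30732 - 0.12090j × -0.34329 - 0.02088j = 0.10298 + 0.04792j  (running Σ = 0.10298 + 0.04792j)
  m=-3: 0.17916 + 0.32465j × 0.26333 - 0.24036j = 0.12521 + 0.04242j  (running Σ = 0.22819 + 0.09035j)
  m=-2: -0.00253 + 0.01336j × 0.00153 - 0.05042j = 0.00067 + 0.00015j  (running Σ = 0.22886 + 0.09049j)
  m=-1: 0.25578 - 0.21183j × 0.23107 + 0.23820j = 0.10956 + 0.01198j  (running Σ = 0.33842 + 0.10247j)
  m=0: -0.04606 + 0.00000j × -0.00654 + 0.00000j = 0.00030 + 0.00000j  (running Σ = 0.33872 + 0.10247j)
  m=1: -0.25578 - 0.21183j × -0.23107 + 0.23820j = 0.10956 - 0.01198j  (running Σ = 0.44828 + 0.09049j)
  m=2: -0.00253 - 0.01336j × 0.00153 + 0.05042j = 0.00067 - 0.00015j  (running Σ = 0.44895 + 0.09035j)
  m=3: -0.17916 + 0.32465j × -0.26333 - 0.24036j = 0.12521 - 0.04242j  (running Σ = 0.57416 + 0.04792j)
  m=4: -0.30732 + 0.12090j × -0.34329 + 0.02088j = 0.10298 - 0.04792j  (running Σ = 0.67714 + 0.00000j)
Accumulated sum 0.67714 + 0.00000j; after 4π/(2l+1) scaling, 0.94546 + 0.00000j ⇒ P_4 = 0.945459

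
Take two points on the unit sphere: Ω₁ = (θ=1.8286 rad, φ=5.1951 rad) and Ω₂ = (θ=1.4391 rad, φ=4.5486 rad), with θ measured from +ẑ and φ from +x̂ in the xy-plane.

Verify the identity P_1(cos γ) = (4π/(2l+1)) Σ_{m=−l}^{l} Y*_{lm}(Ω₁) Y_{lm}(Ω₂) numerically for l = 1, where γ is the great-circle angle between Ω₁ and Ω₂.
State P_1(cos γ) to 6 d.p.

0.731655

Expand P_1 via completeness: Σ_{m} conj(Y_{1,m}) at Ω₁ times Y_{1,m} at Ω₂ —
  [-1]  conj(Y_{1,-1})(Ω₁) = 0.15507 - 0.29590j ; Y_{1,-1}(Ω₂) = -0.05585 + 0.33792j ; Δ = 0.09133 + 0.06893j
  [+0]  conj(Y_{1,0})(Ω₁) = -0.12457 + 0.00000j ; Y_{1,0}(Ω₂) = 0.06416 + 0.00000j ; Δ = -0.00799 + 0.00000j
  [+1]  conj(Y_{1,1})(Ω₁) = -0.15507 - 0.29590j ; Y_{1,1}(Ω₂) = 0.05585 + 0.33792j ; Δ = 0.09133 - 0.06893j
Total Σ_m = 0.17467 + 0.00000j. Multiply by 4.188790: 0.73165 + 0.00000j. P_1(cos γ) = 0.731655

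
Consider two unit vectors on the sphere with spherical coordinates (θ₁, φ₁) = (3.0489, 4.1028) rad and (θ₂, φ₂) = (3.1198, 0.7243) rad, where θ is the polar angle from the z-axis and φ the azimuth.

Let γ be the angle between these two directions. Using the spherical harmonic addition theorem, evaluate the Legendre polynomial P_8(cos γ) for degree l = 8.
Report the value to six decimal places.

0.779317

Expand P_8 via completeness: Σ_{m} conj(Y_{8,m}) at Ω₁ times Y_{8,m} at Ω₂ —
  m=-8: 0.00000 + 0.00000j × 0.00000 + 0.00000j = -0.00000 + 0.00000j  (running Σ = -0.00000 + 0.00000j)
  m=-7: 0.00000 + 0.00000j × -0.00000 - 0.00000j = 0.00000 - 0.00000j  (running Σ = 0.00000 - 0.00000j)
  m=-6: 0.00000 - 0.00000j × -0.00000 + 0.00000j = 0.00000 + 0.00000j  (running Σ = 0.00000 + 0.00000j)
  m=-5: 0.00001 - 0.00007j × 0.00000 - 0.00000j = -0.00000 - 0.00000j  (running Σ = -0.00000 - 0.00000j)
  m=-4: -0.00074 - 0.00063j × -0.00000 - 0.00000j = 0.00000 + 0.00000j  (running Σ = 0.00000 + 0.00000j)
  m=-3: -0.01037 + 0.00274j × 0.00008 + 0.00012j = -0.00000 - 0.00000j  (running Σ = -0.00000 - 0.00000j)
  m=-2: -0.02904 + 0.07916j × 0.00060 - 0.00485j = 0.00037 + 0.00019j  (running Σ = 0.00037 + 0.00019j)
  m=-1: 0.24232 + 0.34701j × -0.08020 + 0.07096j = -0.04406 - 0.01064j  (running Σ = -0.04369 - 0.01045j)
  m=0: 0.99000 + 0.00000j × 1.15318 + 0.00000j = 1.14166 + 0.00000j  (running Σ = 1.09796 - 0.01045j)
  m=1: -0.24232 + 0.34701j × 0.08020 + 0.07096j = -0.04406 + 0.01064j  (running Σ = 1.05391 + 0.00019j)
  m=2: -0.02904 - 0.07916j × 0.00060 + 0.00485j = 0.00037 - 0.00019j  (running Σ = 1.05428 - 0.00000j)
  m=3: 0.01037 + 0.00274j × -0.00008 + 0.00012j = -0.00000 + 0.00000j  (running Σ = 1.05427 + 0.00000j)
  m=4: -0.00074 + 0.00063j × -0.00000 + 0.00000j = 0.00000 - 0.00000j  (running Σ = 1.05427 - 0.00000j)
  m=5: -0.00001 - 0.00007j × -0.00000 - 0.00000j = -0.00000 + 0.00000j  (running Σ = 1.05427 + 0.00000j)
  m=6: 0.00000 + 0.00000j × -0.00000 - 0.00000j = 0.00000 - 0.00000j  (running Σ = 1.05427 - 0.00000j)
  m=7: -0.00000 + 0.00000j × 0.00000 - 0.00000j = 0.00000 + 0.00000j  (running Σ = 1.05427 - 0.00000j)
  m=8: 0.00000 - 0.00000j × 0.00000 - 0.00000j = -0.00000 - 0.00000j  (running Σ = 1.05427 - 0.00000j)
Accumulated sum 1.05427 - 0.00000j; after 4π/(2l+1) scaling, 0.77932 - 0.00000j ⇒ P_8 = 0.779317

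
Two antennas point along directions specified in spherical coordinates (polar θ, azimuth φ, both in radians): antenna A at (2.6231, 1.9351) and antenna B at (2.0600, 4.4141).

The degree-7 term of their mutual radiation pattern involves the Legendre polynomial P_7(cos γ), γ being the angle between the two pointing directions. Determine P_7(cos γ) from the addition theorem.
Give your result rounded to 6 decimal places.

-0.133477

Addition theorem: P_7(cos γ) = (4π/15) Σ_m Y*_{lm}(Ω₁) Y_{lm}(Ω₂), m = −7…7:
  m=-7: Y*=(0.002047, 0.003047)  Y=(0.181484, 0.103243)  product (0.000057, 0.000764)
  m=-6: Y*=(-0.013889, 0.019661)  Y=(-0.090332, 0.405978)  product (-0.006727, -0.007415)
  m=-5: Y*=(-0.093575, -0.023966)  Y=(-0.366703, 0.029160)  product (0.035013, 0.006060)
  m=-4: Y*=(-0.029661, -0.260021)  Y=(0.009977, 0.025152)  product (0.006244, -0.003340)
  m=-3: Y*=(0.413633, -0.214232)  Y=(-0.273134, 0.219040)  product (-0.066052, 0.149116)
  m=-2: Y*=(0.333697, 0.297795)  Y=(-0.109839, -0.074594)  product (-0.014439, -0.057601)
  m=-1: Y*=(0.007676, -0.020129)  Y=(-0.087702, 0.285245)  product (0.005069, 0.003955)
  m=+0: Y*=(0.449286, -0.000000)  Y=(-0.172841, 0.000000)  product (-0.077655, 0.000000)
  m=+1: Y*=(-0.007676, -0.020129)  Y=(0.087702, 0.285245)  product (0.005069, -0.003955)
  m=+2: Y*=(0.333697, -0.297795)  Y=(-0.109839, 0.074594)  product (-0.014439, 0.057601)
  m=+3: Y*=(-0.413633, -0.214232)  Y=(0.273134, 0.219040)  product (-0.066052, -0.149116)
  m=+4: Y*=(-0.029661, 0.260021)  Y=(0.009977, -0.025152)  product (0.006244, 0.003340)
  m=+5: Y*=(0.093575, -0.023966)  Y=(0.366703, 0.029160)  product (0.035013, -0.006060)
  m=+6: Y*=(-0.013889, -0.019661)  Y=(-0.090332, -0.405978)  product (-0.006727, 0.007415)
  m=+7: Y*=(-0.002047, 0.003047)  Y=(-0.181484, 0.103243)  product (0.000057, -0.000764)
Accumulated sum (-0.159327, -0.000000); after 4π/(2l+1) scaling, (-0.133477, -0.000000) ⇒ P_7 = -0.133477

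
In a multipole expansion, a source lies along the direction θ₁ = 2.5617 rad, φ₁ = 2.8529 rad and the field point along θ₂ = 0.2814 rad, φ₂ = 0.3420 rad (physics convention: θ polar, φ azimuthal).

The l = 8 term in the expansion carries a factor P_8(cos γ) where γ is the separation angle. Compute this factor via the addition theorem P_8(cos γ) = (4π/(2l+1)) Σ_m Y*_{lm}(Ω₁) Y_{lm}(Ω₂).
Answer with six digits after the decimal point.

Term-by-term m-sum for l=8 (normalisation 4π/17 = 0.739198):
  m=-8: -0.00282 - 0.00310j × -0.00002 - 0.00001j = 0.00000 + 0.00000j  (running Σ = 0.00000 + 0.00000j)
  m=-7: -0.01113 - 0.02303j × -0.00018 - 0.00017j = -0.00000 + 0.00001j  (running Σ = -0.00000 + 0.00001j)
  m=-6: -0.01554 - 0.09548j × -0.00103 - 0.00197j = -0.00017 + 0.00013j  (running Σ = -0.00017 + 0.00013j)
  m=-5: 0.03198 - 0.24982j × -0.00194 - 0.01385j = -0.00352 + 0.00004j  (running Σ = -0.00370 + 0.00018j)
  m=-4: 0.18035 - 0.40820j × 0.01312 - 0.06378j = -0.02367 - 0.01686j  (running Σ = -0.02737 - 0.01668j)
  m=-3: 0.30395 - 0.35743j × 0.11382 - 0.18783j = -0.03254 - 0.09777j  (running Σ = -0.05991 - 0.11445j)
  m=-2: 0.08674 - 0.05651j × 0.38678 - 0.31534j = 0.01573 - 0.04921j  (running Σ = -0.04418 - 0.16366j)
  m=-1: -0.36430 + 0.10819j × 0.57665 - 0.20528j = -0.18786 + 0.13717j  (running Σ = -0.23204 - 0.02649j)
  m=0: -0.23883 + 0.00000j × 0.00703 + 0.00000j = -0.00168 + 0.00000j  (running Σ = -0.23372 - 0.02649j)
  m=1: 0.36430 + 0.10819j × -0.57665 - 0.20528j = -0.18786 - 0.13717j  (running Σ = -0.42158 - 0.16366j)
  m=2: 0.08674 + 0.05651j × 0.38678 + 0.31534j = 0.01573 + 0.04921j  (running Σ = -0.40585 - 0.11445j)
  m=3: -0.30395 - 0.35743j × -0.11382 - 0.18783j = -0.03254 + 0.09777j  (running Σ = -0.43839 - 0.01668j)
  m=4: 0.18035 + 0.40820j × 0.01312 + 0.06378j = -0.02367 + 0.01686j  (running Σ = -0.46206 + 0.00018j)
  m=5: -0.03198 - 0.24982j × 0.00194 - 0.01385j = -0.00352 - 0.00004j  (running Σ = -0.46558 + 0.00013j)
  m=6: -0.01554 + 0.09548j × -0.00103 + 0.00197j = -0.00017 - 0.00013j  (running Σ = -0.46575 + 0.00001j)
  m=7: 0.01113 - 0.02303j × 0.00018 - 0.00017j = -0.00000 - 0.00001j  (running Σ = -0.46576 + 0.00000j)
  m=8: -0.00282 + 0.00310j × -0.00002 + 0.00001j = 0.00000 - 0.00000j  (running Σ = -0.46576 - 0.00000j)
Total Σ_m = -0.46576 - 0.00000j. Multiply by 0.739198: -0.34429 - 0.00000j. P_8(cos γ) = -0.344287

-0.344287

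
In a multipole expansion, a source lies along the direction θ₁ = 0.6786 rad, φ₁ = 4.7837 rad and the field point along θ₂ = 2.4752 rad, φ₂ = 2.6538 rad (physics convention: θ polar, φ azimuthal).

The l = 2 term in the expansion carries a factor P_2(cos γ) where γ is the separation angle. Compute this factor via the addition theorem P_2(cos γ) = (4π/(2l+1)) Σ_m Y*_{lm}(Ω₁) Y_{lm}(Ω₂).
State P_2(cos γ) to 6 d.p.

0.503005

Addition theorem: P_2(cos γ) = (4π/5) Σ_m Y*_{lm}(Ω₁) Y_{lm}(Ω₂), m = −2…2:
  term(m=-2) = (-0.009824, -0.020203)   from Y*(Ω₁)=(-0.150651, -0.021633), Y(Ω₂)=(0.082758, 0.122218)
  term(m=-1) = (0.075165, -0.120129)   from Y*(Ω₁)=(0.026897, -0.376537), Y(Ω₂)=(0.331603, 0.175934)
  term(m=+0) = (0.069457, 0.000000)   from Y*(Ω₁)=(0.257979, -0.000000), Y(Ω₂)=(0.269236, 0.000000)
  term(m=+1) = (0.075165, 0.120129)   from Y*(Ω₁)=(-0.026897, -0.376537), Y(Ω₂)=(-0.331603, 0.175934)
  term(m=+2) = (-0.009824, 0.020203)   from Y*(Ω₁)=(-0.150651, 0.021633), Y(Ω₂)=(0.082758, -0.122218)
Total Σ_m = (0.200139, -0.000000). Multiply by 2.513274: (0.503005, -0.000000). P_2(cos γ) = 0.503005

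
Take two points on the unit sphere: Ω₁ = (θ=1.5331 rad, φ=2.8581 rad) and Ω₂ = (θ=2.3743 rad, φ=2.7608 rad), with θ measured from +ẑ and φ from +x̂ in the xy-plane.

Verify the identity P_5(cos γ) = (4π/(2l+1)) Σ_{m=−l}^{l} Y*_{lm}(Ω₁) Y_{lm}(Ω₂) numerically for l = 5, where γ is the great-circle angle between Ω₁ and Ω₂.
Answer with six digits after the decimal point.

Summing Y*_{l m}(θ₁,φ₁)·Y_{l m}(θ₂,φ₂) over m ∈ [−5, 5]; prefactor 4π/(2·5+1) = 1.142397:
  m=-5: Y*=-0.07064 + 0.45706j  Y=0.02447 - 0.07071j  product 0.03059 + 0.01618j
  m=-4: Y*=0.02334 - 0.04998j  Y=-0.01168 - 0.24506j  product -0.01252 - 0.00513j
  m=-3: Y*=0.22480 - 0.25614j  Y=-0.17610 - 0.38559j  product -0.13835 - 0.04157j
  m=-2: Y*=-0.05357 + 0.03411j  Y=-0.23583 - 0.22486j  product 0.02030 + 0.00400j
  m=-1: Y*=-0.30118 + 0.08775j  Y=0.12723 + 0.05094j  product -0.04279 - 0.00418j
  m=+0: Y*=0.06568 + 0.00000j  Y=0.36669 + 0.00000j  product 0.02408 + 0.00000j
  m=+1: Y*=0.30118 + 0.08775j  Y=-0.12723 + 0.05094j  product -0.04279 + 0.00418j
  m=+2: Y*=-0.05357 - 0.03411j  Y=-0.23583 + 0.22486j  product 0.02030 - 0.00400j
  m=+3: Y*=-0.22480 - 0.25614j  Y=0.17610 - 0.38559j  product -0.13835 + 0.04157j
  m=+4: Y*=0.02334 + 0.04998j  Y=-0.01168 + 0.24506j  product -0.01252 + 0.00513j
  m=+5: Y*=0.07064 + 0.45706j  Y=-0.02447 - 0.07071j  product 0.03059 - 0.01618j
Accumulated sum -0.26145 + 0.00000j; after 4π/(2l+1) scaling, -0.29869 + 0.00000j ⇒ P_5 = -0.298685

-0.298685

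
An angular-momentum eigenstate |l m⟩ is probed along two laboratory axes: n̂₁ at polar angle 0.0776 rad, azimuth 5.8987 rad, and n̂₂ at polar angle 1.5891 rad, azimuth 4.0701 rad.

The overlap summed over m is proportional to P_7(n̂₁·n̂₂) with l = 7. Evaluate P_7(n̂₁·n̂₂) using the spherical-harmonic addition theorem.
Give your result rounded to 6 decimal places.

Term-by-term m-sum for l=7 (normalisation 4π/15 = 0.837758):
  m=-7: Y*=(-0.000000, -0.000000)  Y=(-0.487808, 0.107224)  product (0.000000, 0.000000)
  m=-6: Y*=(-0.000000, -0.000000)  Y=(-0.025895, -0.022354)  product (0.000000, 0.000000)
  m=-5: Y*=(-0.000004, -0.000011)  Y=(-0.025477, 0.364135)  product (0.000004, -0.000001)
  m=-4: Y*=(0.000009, -0.000262)  Y=(-0.033799, 0.021781)  product (0.000005, 0.000009)
  m=-3: Y*=(0.001644, -0.003707)  Y=(0.308635, 0.114788)  product (0.000933, -0.000956)
  m=-2: Y*=(0.031627, -0.030605)  Y=(0.012093, 0.041092)  product (0.001640, 0.000930)
  m=-1: Y*=(0.281983, -0.114097)  Y=(0.189552, -0.253376)  product (0.024541, -0.093075)
  m=+0: Y*=(1.002342, -0.000000)  Y=(0.043611, 0.000000)  product (0.043713, 0.000000)
  m=+1: Y*=(-0.281983, -0.114097)  Y=(-0.189552, -0.253376)  product (0.024541, 0.093075)
  m=+2: Y*=(0.031627, 0.030605)  Y=(0.012093, -0.041092)  product (0.001640, -0.000930)
  m=+3: Y*=(-0.001644, -0.003707)  Y=(-0.308635, 0.114788)  product (0.000933, 0.000956)
  m=+4: Y*=(0.000009, 0.000262)  Y=(-0.033799, -0.021781)  product (0.000005, -0.000009)
  m=+5: Y*=(0.000004, -0.000011)  Y=(0.025477, 0.364135)  product (0.000004, 0.000001)
  m=+6: Y*=(-0.000000, 0.000000)  Y=(-0.025895, 0.022354)  product (0.000000, -0.000000)
  m=+7: Y*=(0.000000, -0.000000)  Y=(0.487808, 0.107224)  product (0.000000, -0.000000)
Total Σ_m = (0.097961, -0.000000). Multiply by 0.837758: (0.082067, -0.000000). P_7(cos γ) = 0.082067

0.082067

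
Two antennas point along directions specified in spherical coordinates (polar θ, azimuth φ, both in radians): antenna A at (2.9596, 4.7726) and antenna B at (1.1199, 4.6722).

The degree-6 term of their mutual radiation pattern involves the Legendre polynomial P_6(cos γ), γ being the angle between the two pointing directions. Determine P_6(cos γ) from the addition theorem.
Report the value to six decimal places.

0.059438

Addition theorem: P_6(cos γ) = (4π/13) Σ_m Y*_{lm}(Ω₁) Y_{lm}(Ω₂), m = −6…6:
  [-6]  conj(Y_{6,-6})(Ω₁) = -0.00002 - 0.00001j ; Y_{6,-6}(Ω₂) = -0.24940 - 0.06133j ; Δ = 0.00000 + 0.00000j
  [-5]  conj(Y_{6,-5})(Ω₁) = -0.00009 + 0.00031j ; Y_{6,-5}(Ω₂) = -0.08598 + 0.42208j ; Δ = -0.00012 - 0.00007j
  [-4]  conj(Y_{6,-4})(Ω₁) = 0.00358 + 0.00088j ; Y_{6,-4}(Ω₂) = 0.25167 + 0.04081j ; Δ = 0.00087 + 0.00037j
  [-3]  conj(Y_{6,-3})(Ω₁) = 0.00521 - 0.02854j ; Y_{6,-3}(Ω₂) = -0.02268 + 0.18721j ; Δ = 0.00523 + 0.00162j
  [-2]  conj(Y_{6,-2})(Ω₁) = -0.15319 - 0.01854j ; Y_{6,-2}(Ω₂) = 0.32299 + 0.02602j ; Δ = -0.04900 - 0.00997j
  [-1]  conj(Y_{6,-1})(Ω₁) = -0.03025 + 0.50186j ; Y_{6,-1}(Ω₂) = -0.00320 + 0.07961j ; Δ = -0.03986 - 0.00402j
  [+0]  conj(Y_{6,0})(Ω₁) = 0.69254 + 0.00000j ; Y_{6,0}(Ω₂) = 0.32814 + 0.00000j ; Δ = 0.22725 + 0.00000j
  [+1]  conj(Y_{6,1})(Ω₁) = 0.03025 + 0.50186j ; Y_{6,1}(Ω₂) = 0.00320 + 0.07961j ; Δ = -0.03986 + 0.00402j
  [+2]  conj(Y_{6,2})(Ω₁) = -0.15319 + 0.01854j ; Y_{6,2}(Ω₂) = 0.32299 - 0.02602j ; Δ = -0.04900 + 0.00997j
  [+3]  conj(Y_{6,3})(Ω₁) = -0.00521 - 0.02854j ; Y_{6,3}(Ω₂) = 0.02268 + 0.18721j ; Δ = 0.00523 - 0.00162j
  [+4]  conj(Y_{6,4})(Ω₁) = 0.00358 - 0.00088j ; Y_{6,4}(Ω₂) = 0.25167 - 0.04081j ; Δ = 0.00087 - 0.00037j
  [+5]  conj(Y_{6,5})(Ω₁) = 0.00009 + 0.00031j ; Y_{6,5}(Ω₂) = 0.08598 + 0.42208j ; Δ = -0.00012 + 0.00007j
  [+6]  conj(Y_{6,6})(Ω₁) = -0.00002 + 0.00001j ; Y_{6,6}(Ω₂) = -0.24940 + 0.06133j ; Δ = 0.00000 - 0.00000j
Accumulated sum 0.06149 + 0.00000j; after 4π/(2l+1) scaling, 0.05944 + 0.00000j ⇒ P_6 = 0.059438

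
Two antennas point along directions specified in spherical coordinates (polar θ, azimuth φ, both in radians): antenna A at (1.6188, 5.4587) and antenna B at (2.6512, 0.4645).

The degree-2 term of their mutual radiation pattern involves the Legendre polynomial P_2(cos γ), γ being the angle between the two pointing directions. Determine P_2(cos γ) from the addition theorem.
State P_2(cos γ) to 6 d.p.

Term-by-term m-sum for l=2 (normalisation 4π/5 = 2.513274):
  m=-2: Y*=-0.03010 - 0.38421j  Y=0.05129 - 0.06863j  product -0.02791 - 0.01764j
  m=-1: Y*=-0.02514 + 0.02719j  Y=-0.28696 + 0.14379j  product 0.00331 - 0.01142j
  m=+0: Y*=-0.31321 + 0.00000j  Y=0.42091 + 0.00000j  product -0.13183 + 0.00000j
  m=+1: Y*=0.02514 + 0.02719j  Y=0.28696 + 0.14379j  product 0.00331 + 0.01142j
  m=+2: Y*=-0.03010 + 0.38421j  Y=0.05129 + 0.06863j  product -0.02791 + 0.01764j
Accumulated sum -0.18105 + 0.00000j; after 4π/(2l+1) scaling, -0.45503 + 0.00000j ⇒ P_2 = -0.455026

-0.455026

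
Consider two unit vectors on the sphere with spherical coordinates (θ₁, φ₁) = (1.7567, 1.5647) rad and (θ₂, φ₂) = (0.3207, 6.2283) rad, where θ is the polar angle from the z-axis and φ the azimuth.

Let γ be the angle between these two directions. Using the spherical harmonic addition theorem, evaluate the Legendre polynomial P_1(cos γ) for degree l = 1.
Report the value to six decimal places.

Addition theorem: P_1(cos γ) = (4π/3) Σ_m Y*_{lm}(Ω₁) Y_{lm}(Ω₂), m = −1…1:
  m=-1: 0.00207 + 0.33953j × 0.10875 + 0.00597j = -0.00180 + 0.03694j  (running Σ = -0.00180 + 0.03694j)
  m=0: -0.09031 + 0.00000j × 0.46369 + 0.00000j = -0.04188 + 0.00000j  (running Σ = -0.04368 + 0.03694j)
  m=1: -0.00207 + 0.33953j × -0.10875 + 0.00597j = -0.00180 - 0.03694j  (running Σ = -0.04548 + 0.00000j)
Total Σ_m = -0.04548 + 0.00000j. Multiply by 4.188790: -0.19052 + 0.00000j. P_1(cos γ) = -0.190520

-0.190520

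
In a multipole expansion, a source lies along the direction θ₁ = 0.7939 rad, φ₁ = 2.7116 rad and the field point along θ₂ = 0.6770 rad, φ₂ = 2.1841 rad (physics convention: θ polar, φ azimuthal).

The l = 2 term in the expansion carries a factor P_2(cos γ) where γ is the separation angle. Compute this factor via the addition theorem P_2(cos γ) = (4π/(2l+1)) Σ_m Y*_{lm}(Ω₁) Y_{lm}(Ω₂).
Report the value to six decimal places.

Addition theorem: P_2(cos γ) = (4π/5) Σ_m Y*_{lm}(Ω₁) Y_{lm}(Ω₂), m = −2…2:
  m=-2: (0.128155, -0.148854) × (-0.051153, 0.142702) = (0.014686, 0.025902)  (running Σ = (0.014686, 0.025902))
  m=-1: (-0.351060, 0.161001) × (-0.217124, -0.308482) = (0.125890, 0.073339)  (running Σ = (0.140576, 0.099241))
  m=0: (0.149652, -0.000000) × (0.259458, 0.000000) = (0.038828, 0.000000)  (running Σ = (0.179404, 0.099241))
  m=1: (0.351060, 0.161001) × (0.217124, -0.308482) = (0.125890, -0.073339)  (running Σ = (0.305294, 0.025902))
  m=2: (0.128155, 0.148854) × (-0.051153, -0.142702) = (0.014686, -0.025902)  (running Σ = (0.319980, 0.000000))
Σ over m = (0.319980, 0.000000); ×(4π/5) → (0.804198, 0.000000). Real part: 0.804198

0.804198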